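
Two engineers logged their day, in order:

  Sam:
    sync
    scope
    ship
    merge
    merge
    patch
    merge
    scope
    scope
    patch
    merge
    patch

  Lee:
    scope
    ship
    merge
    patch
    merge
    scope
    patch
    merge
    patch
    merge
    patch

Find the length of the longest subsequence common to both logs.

Pick scope [2,1]; then ship [3,2]; then merge [4,3]; then merge [5,5]; then patch [6,7]; then merge [7,8]; then patch [10,9]; then merge [11,10]; then patch [12,11]; all 9 tasks appear in both, in order, and the DP table's final entry dp[12][11] is also 9, so no common subsequence is longer.

9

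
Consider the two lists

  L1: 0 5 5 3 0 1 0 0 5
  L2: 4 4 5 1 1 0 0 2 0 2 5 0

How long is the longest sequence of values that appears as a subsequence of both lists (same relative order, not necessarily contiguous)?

Let dp[i][j] be the LCS length of the first i values of L1 and the first j values of L2. dp[i][j] = dp[i-1][j-1]+1 when the i-th and j-th values match, else max(dp[i-1][j], dp[i][j-1]).
    ·  4  4  5  1  1  0  0  2  0  2  5  0
 ·  0  0  0  0  0  0  0  0  0  0  0  0  0
 0  0  0  0  0  0  0  1  1  1  1  1  1  1
 5  0  0  0  1  1  1  1  1  1  1  1  2  2
 5  0  0  0  1  1  1  1  1  1  1  1  2  2
 3  0  0  0  1  1  1  1  1  1  1  1  2  2
 0  0  0  0  1  1  1  2  2  2  2  2  2  3
 1  0  0  0  1  2  2  2  2  2  2  2  2  3
 0  0  0  0  1  2  2  3  3  3  3  3  3  3
 0  0  0  0  1  2  2  3  4  4  4  4  4  4
 5  0  0  0  1  2  2  3  4  4  4  4  5  5
dp[9][12] = 5. One LCS (by backtracking along matches): 5, 0, 0, 0, 5.

5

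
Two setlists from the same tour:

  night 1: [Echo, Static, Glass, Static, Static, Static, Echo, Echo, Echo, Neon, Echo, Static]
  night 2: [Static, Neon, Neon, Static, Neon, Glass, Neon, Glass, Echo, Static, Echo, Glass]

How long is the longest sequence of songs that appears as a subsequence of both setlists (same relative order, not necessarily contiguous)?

5

Taking Static (night 1 #2, night 2 #4); then Glass (night 1 #3, night 2 #6); then Neon (night 1 #10, night 2 #7); then Echo (night 1 #11, night 2 #9); then Static (night 1 #12, night 2 #10) gives a common subsequence of length 5. The LCS DP gives dp[12][12] = 5, so this is optimal.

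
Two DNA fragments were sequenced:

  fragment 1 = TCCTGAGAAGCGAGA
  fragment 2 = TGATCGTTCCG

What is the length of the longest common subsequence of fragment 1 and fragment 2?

Match T [4,1] → G [5,2] → A [6,3] → G [7,6] → C [11,10] → G [14,11] — 6 bases in the same relative order in both. dp[15][11] = 6 confirms this is the maximum.

6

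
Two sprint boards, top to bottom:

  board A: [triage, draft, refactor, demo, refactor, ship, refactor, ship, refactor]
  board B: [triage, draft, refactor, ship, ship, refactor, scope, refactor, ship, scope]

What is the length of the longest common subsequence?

Taking triage [1,1], then draft [2,2], then refactor [3,3], then refactor [5,6], then refactor [7,8], then ship [8,9] gives a common subsequence of length 6. The LCS DP gives dp[9][10] = 6, so this is optimal.

6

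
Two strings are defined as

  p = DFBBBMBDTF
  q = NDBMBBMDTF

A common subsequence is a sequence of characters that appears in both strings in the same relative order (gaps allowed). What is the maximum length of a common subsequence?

8

Let dp[i][j] be the LCS length of the first i characters of p and the first j characters of q. dp[i][j] = dp[i-1][j-1]+1 when the i-th and j-th characters match, else max(dp[i-1][j], dp[i][j-1]).
    ·  N  D  B  M  B  B  M  D  T  F
 ·  0  0  0  0  0  0  0  0  0  0  0
 D  0  0  1  1  1  1  1  1  1  1  1
 F  0  0  1  1  1  1  1  1  1  1  2
 B  0  0  1  2  2  2  2  2  2  2  2
 B  0  0  1  2  2  3  3  3  3  3  3
 B  0  0  1  2  2  3  4  4  4  4  4
 M  0  0  1  2  3  3  4  5  5  5  5
 B  0  0  1  2  3  4  4  5  5  5  5
 D  0  0  1  2  3  4  4  5  6  6  6
 T  0  0  1  2  3  4  4  5  6  7  7
 F  0  0  1  2  3  4  4  5  6  7  8
dp[10][10] = 8. One LCS (by backtracking along matches): DBBBMDTF.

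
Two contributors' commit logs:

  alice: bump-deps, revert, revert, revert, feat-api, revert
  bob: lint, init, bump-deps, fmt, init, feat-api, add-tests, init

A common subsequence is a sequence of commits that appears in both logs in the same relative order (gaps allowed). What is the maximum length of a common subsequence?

2

Taking bump-deps at alice[1]=bob[3] → feat-api at alice[5]=bob[6] gives a common subsequence of length 2. The LCS DP gives dp[6][8] = 2, so this is optimal.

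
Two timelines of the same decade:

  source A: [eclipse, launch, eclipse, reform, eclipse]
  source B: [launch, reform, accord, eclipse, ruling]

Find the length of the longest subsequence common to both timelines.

3

Taking launch [2,1], reform [4,2], eclipse [5,4] gives a common subsequence of length 3. dp[5][5] = 3 confirms this is the maximum.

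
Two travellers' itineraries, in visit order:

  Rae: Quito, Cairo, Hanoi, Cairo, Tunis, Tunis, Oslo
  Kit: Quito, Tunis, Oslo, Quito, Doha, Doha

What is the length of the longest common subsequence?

Match Quito at Rae[1]=Kit[1], then Tunis at Rae[6]=Kit[2], then Oslo at Rae[7]=Kit[3] — 3 stops in the same relative order in both, and the DP table's final entry dp[7][6] is also 3, so no common subsequence is longer.

3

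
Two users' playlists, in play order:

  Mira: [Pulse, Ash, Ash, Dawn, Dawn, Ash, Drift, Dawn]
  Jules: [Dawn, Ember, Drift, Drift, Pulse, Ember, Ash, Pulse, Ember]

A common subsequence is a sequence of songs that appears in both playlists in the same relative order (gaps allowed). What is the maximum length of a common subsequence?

One common subsequence of length 2: Pulse [1,5] → Ash [2,7]. The LCS DP gives dp[8][9] = 2, so this is optimal.

2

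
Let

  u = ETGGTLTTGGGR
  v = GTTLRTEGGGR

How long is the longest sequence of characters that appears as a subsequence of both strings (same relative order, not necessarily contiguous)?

Match T at u[2]=v[2], then T at u[5]=v[3], then L at u[6]=v[4], then T at u[7]=v[6], then G at u[9]=v[8], then G at u[10]=v[9], then G at u[11]=v[10], then R at u[12]=v[11] — 8 characters in the same relative order in both. The LCS DP gives dp[12][11] = 8, so this is optimal.

8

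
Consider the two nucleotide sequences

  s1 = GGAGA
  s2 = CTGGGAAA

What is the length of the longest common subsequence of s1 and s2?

4

Taking G (s1 #1, s2 #4), G (s1 #2, s2 #5), A (s1 #3, s2 #7), A (s1 #5, s2 #8) gives a common subsequence of length 4. dp[5][8] = 4 confirms this is the maximum.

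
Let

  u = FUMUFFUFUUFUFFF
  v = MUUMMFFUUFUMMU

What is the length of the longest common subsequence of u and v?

Taking U at u[2]=v[3] → M at u[3]=v[5] → F at u[5]=v[6] → F at u[6]=v[7] → U at u[7]=v[9] → F at u[8]=v[10] → U at u[9]=v[11] → U at u[12]=v[14] gives a common subsequence of length 8. dp[15][14] = 8 confirms this is the maximum.

8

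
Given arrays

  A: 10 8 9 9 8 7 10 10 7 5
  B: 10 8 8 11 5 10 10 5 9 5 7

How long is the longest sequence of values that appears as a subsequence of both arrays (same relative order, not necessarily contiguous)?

6

Taking 10 [1,1]; then 8 [2,2]; then 8 [5,3]; then 10 [7,6]; then 10 [8,7]; then 7 [9,11] gives a common subsequence of length 6, and the DP table's final entry dp[10][11] is also 6, so no common subsequence is longer.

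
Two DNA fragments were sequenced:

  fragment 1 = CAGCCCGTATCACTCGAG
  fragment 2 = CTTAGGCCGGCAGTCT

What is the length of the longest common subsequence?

Match C at fragment 1[1]=fragment 2[1] → A at fragment 1[2]=fragment 2[4] → G at fragment 1[3]=fragment 2[6] → C at fragment 1[4]=fragment 2[7] → C at fragment 1[5]=fragment 2[8] → C at fragment 1[6]=fragment 2[11] → G at fragment 1[7]=fragment 2[13] → T at fragment 1[10]=fragment 2[14] → C at fragment 1[13]=fragment 2[15] → T at fragment 1[14]=fragment 2[16] — 10 bases in the same relative order in both, and the DP table's final entry dp[18][16] is also 10, so no common subsequence is longer.

10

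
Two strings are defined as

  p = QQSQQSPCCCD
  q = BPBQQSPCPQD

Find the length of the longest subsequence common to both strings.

6

Pick Q at p[4]=q[4]; then Q at p[5]=q[5]; then S at p[6]=q[6]; then P at p[7]=q[7]; then C at p[8]=q[8]; then D at p[11]=q[11]; all 6 characters appear in both, in order. Since dp[11][11] = 6, nothing longer is possible.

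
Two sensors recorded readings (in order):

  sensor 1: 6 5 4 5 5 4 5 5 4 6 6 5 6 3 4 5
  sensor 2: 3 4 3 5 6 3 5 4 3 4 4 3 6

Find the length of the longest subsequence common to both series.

One common subsequence of length 6: 6 (sensor 1 #1, sensor 2 #5); then 5 (sensor 1 #2, sensor 2 #7); then 4 (sensor 1 #3, sensor 2 #8); then 4 (sensor 1 #6, sensor 2 #10); then 4 (sensor 1 #9, sensor 2 #11); then 6 (sensor 1 #13, sensor 2 #13). The LCS DP gives dp[16][13] = 6, so this is optimal.

6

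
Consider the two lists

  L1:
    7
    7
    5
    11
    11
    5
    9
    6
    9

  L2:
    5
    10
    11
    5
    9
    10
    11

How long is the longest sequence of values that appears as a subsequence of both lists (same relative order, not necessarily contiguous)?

4

Let dp[i][j] be the LCS length of the first i values of L1 and the first j values of L2. dp[i][j] = dp[i-1][j-1]+1 when the i-th and j-th values match, else max(dp[i-1][j], dp[i][j-1]).
    ·  5 10 11  5  9 10 11
 ·  0  0  0  0  0  0  0  0
 7  0  0  0  0  0  0  0  0
 7  0  0  0  0  0  0  0  0
 5  0  1  1  1  1  1  1  1
11  0  1  1  2  2  2  2  2
11  0  1  1  2  2  2  2  3
 5  0  1  1  2  3  3  3  3
 9  0  1  1  2  3  4  4  4
 6  0  1  1  2  3  4  4  4
 9  0  1  1  2  3  4  4  4
dp[9][7] = 4. One LCS (by backtracking along matches): 5, 11, 5, 9.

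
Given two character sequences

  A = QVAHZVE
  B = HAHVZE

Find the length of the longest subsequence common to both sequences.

4

Let dp[i][j] be the LCS length of the first i characters of A and the first j characters of B. dp[i][j] = dp[i-1][j-1]+1 when the i-th and j-th characters match, else max(dp[i-1][j], dp[i][j-1]).
    ·  H  A  H  V  Z  E
 ·  0  0  0  0  0  0  0
 Q  0  0  0  0  0  0  0
 V  0  0  0  0  1  1  1
 A  0  0  1  1  1  1  1
 H  0  1  1  2  2  2  2
 Z  0  1  1  2  2  3  3
 V  0  1  1  2  3  3  3
 E  0  1  1  2  3  3  4
dp[7][6] = 4. One LCS (by backtracking along matches): AHZE.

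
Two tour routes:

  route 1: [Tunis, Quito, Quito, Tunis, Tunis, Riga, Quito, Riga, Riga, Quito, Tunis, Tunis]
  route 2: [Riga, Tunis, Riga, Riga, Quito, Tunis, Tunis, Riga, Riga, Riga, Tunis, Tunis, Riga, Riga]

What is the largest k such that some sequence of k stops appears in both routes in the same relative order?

9

One common subsequence of length 9: Tunis (route 1 #1, route 2 #2); then Quito (route 1 #3, route 2 #5); then Tunis (route 1 #4, route 2 #6); then Tunis (route 1 #5, route 2 #7); then Riga (route 1 #6, route 2 #8); then Riga (route 1 #8, route 2 #9); then Riga (route 1 #9, route 2 #10); then Tunis (route 1 #11, route 2 #11); then Tunis (route 1 #12, route 2 #12). The LCS DP gives dp[12][14] = 9, so this is optimal.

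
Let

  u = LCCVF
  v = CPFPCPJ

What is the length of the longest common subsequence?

Taking C at u[2]=v[1], C at u[3]=v[5] gives a common subsequence of length 2. The LCS DP gives dp[5][7] = 2, so this is optimal.

2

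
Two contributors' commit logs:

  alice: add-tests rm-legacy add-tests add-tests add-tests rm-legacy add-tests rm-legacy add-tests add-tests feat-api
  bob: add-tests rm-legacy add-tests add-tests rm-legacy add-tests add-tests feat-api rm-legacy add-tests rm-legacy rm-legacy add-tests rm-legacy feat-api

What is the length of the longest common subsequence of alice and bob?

Pick add-tests (alice #1, bob #1); then rm-legacy (alice #2, bob #2); then add-tests (alice #3, bob #4); then add-tests (alice #4, bob #6); then add-tests (alice #5, bob #7); then rm-legacy (alice #6, bob #9); then add-tests (alice #7, bob #10); then rm-legacy (alice #8, bob #12); then add-tests (alice #9, bob #13); then feat-api (alice #11, bob #15); all 10 commits appear in both, in order, and the DP table's final entry dp[11][15] is also 10, so no common subsequence is longer.

10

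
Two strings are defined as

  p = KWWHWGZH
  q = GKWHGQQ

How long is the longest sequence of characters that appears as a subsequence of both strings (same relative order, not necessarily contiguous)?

Match K (p #1, q #2) → W (p #3, q #3) → H (p #4, q #4) → G (p #6, q #5) — 4 characters in the same relative order in both. dp[8][7] = 4 confirms this is the maximum.

4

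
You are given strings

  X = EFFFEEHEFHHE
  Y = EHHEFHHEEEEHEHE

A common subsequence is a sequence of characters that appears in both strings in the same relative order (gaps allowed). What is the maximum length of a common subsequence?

Match E (X #1, Y #4); then F (X #2, Y #5); then E (X #5, Y #10); then E (X #6, Y #11); then H (X #7, Y #12); then E (X #8, Y #13); then H (X #11, Y #14); then E (X #12, Y #15) — 8 characters in the same relative order in both. dp[12][15] = 8 confirms this is the maximum.

8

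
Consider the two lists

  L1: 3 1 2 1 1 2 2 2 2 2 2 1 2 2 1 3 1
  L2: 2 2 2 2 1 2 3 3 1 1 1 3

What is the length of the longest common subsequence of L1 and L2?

8

One common subsequence of length 8: 2 [3,1], then 2 [6,2], then 2 [7,3], then 2 [8,4], then 2 [9,6], then 1 [12,10], then 1 [15,11], then 3 [16,12]. Since dp[17][12] = 8, nothing longer is possible.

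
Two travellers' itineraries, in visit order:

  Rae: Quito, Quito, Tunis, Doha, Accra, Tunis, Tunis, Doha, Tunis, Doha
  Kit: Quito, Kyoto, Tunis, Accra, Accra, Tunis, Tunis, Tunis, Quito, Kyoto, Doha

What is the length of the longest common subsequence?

Match Quito [1,1] → Tunis [3,3] → Accra [5,5] → Tunis [6,6] → Tunis [7,7] → Tunis [9,8] → Doha [10,11] — 7 stops in the same relative order in both. dp[10][11] = 7 confirms this is the maximum.

7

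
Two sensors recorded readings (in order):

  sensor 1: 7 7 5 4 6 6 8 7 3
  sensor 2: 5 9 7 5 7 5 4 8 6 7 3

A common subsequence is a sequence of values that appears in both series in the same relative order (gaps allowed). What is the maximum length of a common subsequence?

Let dp[i][j] be the LCS length of the first i values of sensor 1 and the first j values of sensor 2. dp[i][j] = dp[i-1][j-1]+1 when the i-th and j-th values match, else max(dp[i-1][j], dp[i][j-1]).
    ·  5  9  7  5  7  5  4  8  6  7  3
 ·  0  0  0  0  0  0  0  0  0  0  0  0
 7  0  0  0  1  1  1  1  1  1  1  1  1
 7  0  0  0  1  1  2  2  2  2  2  2  2
 5  0  1  1  1  2  2  3  3  3  3  3  3
 4  0  1  1  1  2  2  3  4  4  4  4  4
 6  0  1  1  1  2  2  3  4  4  5  5  5
 6  0  1  1  1  2  2  3  4  4  5  5  5
 8  0  1  1  1  2  2  3  4  5  5  5  5
 7  0  1  1  2  2  3  3  4  5  5  6  6
 3  0  1  1  2  2  3  3  4  5  5  6  7
dp[9][11] = 7. One LCS (by backtracking along matches): 7, 7, 5, 4, 6, 7, 3.

7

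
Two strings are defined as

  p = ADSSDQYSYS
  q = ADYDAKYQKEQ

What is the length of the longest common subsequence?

Taking A at p[1]=q[1]; then D at p[2]=q[2]; then D at p[5]=q[4]; then Q at p[6]=q[11] gives a common subsequence of length 4. Since dp[10][11] = 4, nothing longer is possible.

4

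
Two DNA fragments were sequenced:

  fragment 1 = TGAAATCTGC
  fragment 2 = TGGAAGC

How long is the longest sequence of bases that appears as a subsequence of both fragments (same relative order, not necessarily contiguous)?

Let dp[i][j] be the LCS length of the first i bases of fragment 1 and the first j bases of fragment 2. dp[i][j] = dp[i-1][j-1]+1 when the i-th and j-th bases match, else max(dp[i-1][j], dp[i][j-1]).
    ·  T  G  G  A  A  G  C
 ·  0  0  0  0  0  0  0  0
 T  0  1  1  1  1  1  1  1
 G  0  1  2  2  2  2  2  2
 A  0  1  2  2  3  3  3  3
 A  0  1  2  2  3  4  4  4
 A  0  1  2  2  3  4  4  4
 T  0  1  2  2  3  4  4  4
 C  0  1  2  2  3  4  4  5
 T  0  1  2  2  3  4  4  5
 G  0  1  2  3  3  4  5  5
 C  0  1  2  3  3  4  5  6
dp[10][7] = 6. One LCS (by backtracking along matches): TGAAGC.

6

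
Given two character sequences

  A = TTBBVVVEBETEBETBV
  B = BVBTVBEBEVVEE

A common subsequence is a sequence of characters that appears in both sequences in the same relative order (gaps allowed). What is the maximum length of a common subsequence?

8

One common subsequence of length 8: B (A #3, B #1) → B (A #4, B #3) → V (A #5, B #5) → E (A #8, B #7) → B (A #9, B #8) → E (A #10, B #9) → E (A #12, B #12) → E (A #14, B #13). dp[17][13] = 8 confirms this is the maximum.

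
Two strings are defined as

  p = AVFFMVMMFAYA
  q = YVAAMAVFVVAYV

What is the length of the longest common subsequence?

6

Pick A [1,6], then V [2,7], then F [3,8], then V [6,10], then A [10,11], then Y [11,12]; all 6 characters appear in both, in order. dp[12][13] = 6 confirms this is the maximum.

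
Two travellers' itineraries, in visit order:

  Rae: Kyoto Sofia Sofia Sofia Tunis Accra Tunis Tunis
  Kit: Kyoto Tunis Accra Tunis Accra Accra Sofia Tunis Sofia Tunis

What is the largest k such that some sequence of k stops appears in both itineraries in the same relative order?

One common subsequence of length 5: Kyoto (Rae #1, Kit #1), Tunis (Rae #5, Kit #4), Accra (Rae #6, Kit #6), Tunis (Rae #7, Kit #8), Tunis (Rae #8, Kit #10). dp[8][10] = 5 confirms this is the maximum.

5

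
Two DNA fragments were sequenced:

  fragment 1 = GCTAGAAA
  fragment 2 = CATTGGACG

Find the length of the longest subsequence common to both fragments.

Let dp[i][j] be the LCS length of the first i bases of fragment 1 and the first j bases of fragment 2. dp[i][j] = dp[i-1][j-1]+1 when the i-th and j-th bases match, else max(dp[i-1][j], dp[i][j-1]).
    ·  C  A  T  T  G  G  A  C  G
 ·  0  0  0  0  0  0  0  0  0  0
 G  0  0  0  0  0  1  1  1  1  1
 C  0  1  1  1  1  1  1  1  2  2
 T  0  1  1  2  2  2  2  2  2  2
 A  0  1  2  2  2  2  2  3  3  3
 G  0  1  2  2  2  3  3  3  3  4
 A  0  1  2  2  2  3  3  4  4  4
 A  0  1  2  2  2  3  3  4  4  4
 A  0  1  2  2  2  3  3  4  4  4
dp[8][9] = 4. One LCS (by backtracking along matches): CTAG.

4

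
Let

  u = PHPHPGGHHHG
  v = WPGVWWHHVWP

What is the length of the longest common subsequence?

Taking P [1,2] → H [2,7] → H [4,8] → P [5,11] gives a common subsequence of length 4. The LCS DP gives dp[11][11] = 4, so this is optimal.

4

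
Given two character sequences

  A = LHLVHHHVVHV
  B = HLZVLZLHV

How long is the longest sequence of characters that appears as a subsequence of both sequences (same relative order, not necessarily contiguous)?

Let dp[i][j] be the LCS length of the first i characters of A and the first j characters of B. dp[i][j] = dp[i-1][j-1]+1 when the i-th and j-th characters match, else max(dp[i-1][j], dp[i][j-1]).
    ·  H  L  Z  V  L  Z  L  H  V
 ·  0  0  0  0  0  0  0  0  0  0
 L  0  0  1  1  1  1  1  1  1  1
 H  0  1  1  1  1  1  1  1  2  2
 L  0  1  2  2  2  2  2  2  2  2
 V  0  1  2  2  3  3  3  3  3  3
 H  0  1  2  2  3  3  3  3  4  4
 H  0  1  2  2  3  3  3  3  4  4
 H  0  1  2  2  3  3  3  3  4  4
 V  0  1  2  2  3  3  3  3  4  5
 V  0  1  2  2  3  3  3  3  4  5
 H  0  1  2  2  3  3  3  3  4  5
 V  0  1  2  2  3  3  3  3  4  5
dp[11][9] = 5. One LCS (by backtracking along matches): HLVHV.

5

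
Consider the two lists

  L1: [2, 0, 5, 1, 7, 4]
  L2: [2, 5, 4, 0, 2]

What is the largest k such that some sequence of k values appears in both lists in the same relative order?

3

Let dp[i][j] be the LCS length of the first i values of L1 and the first j values of L2. dp[i][j] = dp[i-1][j-1]+1 when the i-th and j-th values match, else max(dp[i-1][j], dp[i][j-1]).
    ·  2  5  4  0  2
 ·  0  0  0  0  0  0
 2  0  1  1  1  1  1
 0  0  1  1  1  2  2
 5  0  1  2  2  2  2
 1  0  1  2  2  2  2
 7  0  1  2  2  2  2
 4  0  1  2  3  3  3
dp[6][5] = 3. One LCS (by backtracking along matches): 2, 5, 4.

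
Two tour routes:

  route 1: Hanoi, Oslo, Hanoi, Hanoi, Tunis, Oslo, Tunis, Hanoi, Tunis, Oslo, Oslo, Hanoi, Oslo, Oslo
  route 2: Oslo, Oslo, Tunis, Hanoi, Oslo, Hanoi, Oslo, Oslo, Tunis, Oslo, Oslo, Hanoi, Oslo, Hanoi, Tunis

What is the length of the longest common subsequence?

Match Hanoi at route 1[1]=route 2[4], then Oslo at route 1[2]=route 2[5], then Hanoi at route 1[3]=route 2[6], then Oslo at route 1[6]=route 2[8], then Tunis at route 1[9]=route 2[9], then Oslo at route 1[10]=route 2[10], then Oslo at route 1[11]=route 2[11], then Hanoi at route 1[12]=route 2[12], then Oslo at route 1[13]=route 2[13] — 9 stops in the same relative order in both. dp[14][15] = 9 confirms this is the maximum.

9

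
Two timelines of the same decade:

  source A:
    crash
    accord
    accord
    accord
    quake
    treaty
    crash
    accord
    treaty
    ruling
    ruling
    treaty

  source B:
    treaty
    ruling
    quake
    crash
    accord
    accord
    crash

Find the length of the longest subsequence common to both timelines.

4

Taking crash at source A[1]=source B[4], then accord at source A[3]=source B[5], then accord at source A[4]=source B[6], then crash at source A[7]=source B[7] gives a common subsequence of length 4. Since dp[12][7] = 4, nothing longer is possible.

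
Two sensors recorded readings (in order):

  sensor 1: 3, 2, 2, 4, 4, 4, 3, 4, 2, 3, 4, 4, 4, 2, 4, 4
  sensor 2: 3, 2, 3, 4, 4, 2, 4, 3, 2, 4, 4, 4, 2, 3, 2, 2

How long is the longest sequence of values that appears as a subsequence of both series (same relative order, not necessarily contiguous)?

11

One common subsequence of length 11: 3 [1,1], 2 [2,2], 4 [4,4], 4 [5,5], 4 [6,7], 3 [7,8], 2 [9,9], 4 [11,10], 4 [12,11], 4 [13,12], 2 [14,16]. dp[16][16] = 11 confirms this is the maximum.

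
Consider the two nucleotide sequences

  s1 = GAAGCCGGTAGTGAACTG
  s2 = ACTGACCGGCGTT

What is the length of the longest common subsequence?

Pick G at s1[1]=s2[4] → A at s1[3]=s2[5] → C at s1[5]=s2[6] → C at s1[6]=s2[7] → G at s1[7]=s2[8] → G at s1[8]=s2[9] → G at s1[11]=s2[11] → T at s1[12]=s2[12] → T at s1[17]=s2[13]; all 9 bases appear in both, in order, and the DP table's final entry dp[18][13] is also 9, so no common subsequence is longer.

9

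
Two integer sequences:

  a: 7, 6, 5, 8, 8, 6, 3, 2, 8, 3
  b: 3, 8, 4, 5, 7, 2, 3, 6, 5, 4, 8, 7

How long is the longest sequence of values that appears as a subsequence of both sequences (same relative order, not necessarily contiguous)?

Pick 7 [1,5]; then 6 [2,8]; then 5 [3,9]; then 8 [4,11]; all 4 values appear in both, in order. The LCS DP gives dp[10][12] = 4, so this is optimal.

4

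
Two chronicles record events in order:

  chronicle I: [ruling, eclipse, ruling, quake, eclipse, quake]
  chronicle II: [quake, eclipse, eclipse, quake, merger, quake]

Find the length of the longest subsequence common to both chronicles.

Taking eclipse [2,3], quake [4,4], quake [6,6] gives a common subsequence of length 3. dp[6][6] = 3 confirms this is the maximum.

3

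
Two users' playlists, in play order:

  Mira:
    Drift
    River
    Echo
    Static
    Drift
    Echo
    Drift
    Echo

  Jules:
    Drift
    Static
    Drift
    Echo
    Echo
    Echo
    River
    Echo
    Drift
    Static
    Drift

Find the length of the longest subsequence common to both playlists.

Taking Drift at Mira[1]=Jules[3]; then River at Mira[2]=Jules[7]; then Echo at Mira[3]=Jules[8]; then Static at Mira[4]=Jules[10]; then Drift at Mira[7]=Jules[11] gives a common subsequence of length 5. The LCS DP gives dp[8][11] = 5, so this is optimal.

5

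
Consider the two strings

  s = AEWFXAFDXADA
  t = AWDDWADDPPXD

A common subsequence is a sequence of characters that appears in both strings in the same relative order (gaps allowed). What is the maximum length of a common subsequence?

6

Match A [1,1], W [3,5], A [6,6], D [8,8], X [9,11], D [11,12] — 6 characters in the same relative order in both, and the DP table's final entry dp[12][12] is also 6, so no common subsequence is longer.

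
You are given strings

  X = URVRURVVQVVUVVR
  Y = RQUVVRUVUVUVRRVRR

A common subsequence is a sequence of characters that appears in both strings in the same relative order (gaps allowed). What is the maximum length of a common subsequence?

Taking U at X[1]=Y[3], then V at X[3]=Y[5], then R at X[4]=Y[6], then U at X[5]=Y[7], then V at X[7]=Y[8], then V at X[11]=Y[10], then U at X[12]=Y[11], then V at X[13]=Y[12], then V at X[14]=Y[15], then R at X[15]=Y[17] gives a common subsequence of length 10, and the DP table's final entry dp[15][17] is also 10, so no common subsequence is longer.

10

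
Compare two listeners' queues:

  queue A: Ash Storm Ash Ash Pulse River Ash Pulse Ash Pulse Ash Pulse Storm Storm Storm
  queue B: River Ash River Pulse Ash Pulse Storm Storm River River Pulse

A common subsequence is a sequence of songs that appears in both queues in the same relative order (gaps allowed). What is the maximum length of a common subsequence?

One common subsequence of length 7: Ash at queue A[4]=queue B[2]; then River at queue A[6]=queue B[3]; then Pulse at queue A[10]=queue B[4]; then Ash at queue A[11]=queue B[5]; then Pulse at queue A[12]=queue B[6]; then Storm at queue A[13]=queue B[7]; then Storm at queue A[14]=queue B[8]. The LCS DP gives dp[15][11] = 7, so this is optimal.

7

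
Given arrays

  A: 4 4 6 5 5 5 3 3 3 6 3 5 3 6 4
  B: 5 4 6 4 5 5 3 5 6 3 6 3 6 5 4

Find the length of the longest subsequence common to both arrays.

Match 4 at A[1]=B[2] → 4 at A[2]=B[4] → 5 at A[4]=B[5] → 5 at A[5]=B[6] → 5 at A[6]=B[8] → 3 at A[7]=B[10] → 3 at A[9]=B[12] → 6 at A[10]=B[13] → 5 at A[12]=B[14] → 4 at A[15]=B[15] — 10 values in the same relative order in both. The LCS DP gives dp[15][15] = 10, so this is optimal.

10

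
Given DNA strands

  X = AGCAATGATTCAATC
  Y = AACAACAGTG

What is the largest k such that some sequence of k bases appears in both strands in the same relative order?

Match A at X[1]=Y[2]; then C at X[3]=Y[3]; then A at X[5]=Y[4]; then A at X[8]=Y[5]; then C at X[11]=Y[6]; then A at X[12]=Y[7]; then T at X[14]=Y[9] — 7 bases in the same relative order in both. Since dp[15][10] = 7, nothing longer is possible.

7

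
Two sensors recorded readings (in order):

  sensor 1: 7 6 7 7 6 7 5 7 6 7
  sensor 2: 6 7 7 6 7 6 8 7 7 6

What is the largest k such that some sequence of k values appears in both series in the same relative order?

Let dp[i][j] be the LCS length of the first i values of sensor 1 and the first j values of sensor 2. dp[i][j] = dp[i-1][j-1]+1 when the i-th and j-th values match, else max(dp[i-1][j], dp[i][j-1]).
    ·  6  7  7  6  7  6  8  7  7  6
 ·  0  0  0  0  0  0  0  0  0  0  0
 7  0  0  1  1  1  1  1  1  1  1  1
 6  0  1  1  1  2  2  2  2  2  2  2
 7  0  1  2  2  2  3  3  3  3  3  3
 7  0  1  2  3  3  3  3  3  4  4  4
 6  0  1  2  3  4  4  4  4  4  4  5
 7  0  1  2  3  4  5  5  5  5  5  5
 5  0  1  2  3  4  5  5  5  5  5  5
 7  0  1  2  3  4  5  5  5  6  6  6
 6  0  1  2  3  4  5  6  6  6  6  7
 7  0  1  2  3  4  5  6  6  7  7  7
dp[10][10] = 7. One LCS (by backtracking along matches): 7, 6, 7, 6, 7, 7, 6.

7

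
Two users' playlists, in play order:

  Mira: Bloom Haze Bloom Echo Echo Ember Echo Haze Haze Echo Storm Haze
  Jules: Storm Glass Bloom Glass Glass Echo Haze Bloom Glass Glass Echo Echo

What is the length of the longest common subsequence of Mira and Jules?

5

One common subsequence of length 5: Bloom at Mira[1]=Jules[3]; then Haze at Mira[2]=Jules[7]; then Bloom at Mira[3]=Jules[8]; then Echo at Mira[7]=Jules[11]; then Echo at Mira[10]=Jules[12]. The LCS DP gives dp[12][12] = 5, so this is optimal.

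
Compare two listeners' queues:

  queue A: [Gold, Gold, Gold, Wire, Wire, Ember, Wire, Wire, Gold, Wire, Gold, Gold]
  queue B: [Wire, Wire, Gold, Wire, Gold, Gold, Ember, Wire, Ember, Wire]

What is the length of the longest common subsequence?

6

One common subsequence of length 6: Gold [1,3], Gold [2,5], Gold [3,6], Wire [5,8], Ember [6,9], Wire [10,10]. dp[12][10] = 6 confirms this is the maximum.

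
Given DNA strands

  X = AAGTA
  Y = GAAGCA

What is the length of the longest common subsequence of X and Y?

4

Pick A [1,2], then A [2,3], then G [3,4], then A [5,6]; all 4 bases appear in both, in order. Since dp[5][6] = 4, nothing longer is possible.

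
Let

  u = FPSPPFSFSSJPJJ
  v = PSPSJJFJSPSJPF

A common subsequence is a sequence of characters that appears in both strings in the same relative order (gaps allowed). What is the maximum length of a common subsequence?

Pick P [2,1] → S [3,2] → P [5,3] → S [7,4] → F [8,7] → S [9,9] → S [10,11] → J [11,12] → P [12,13]; all 9 characters appear in both, in order, and the DP table's final entry dp[14][14] is also 9, so no common subsequence is longer.

9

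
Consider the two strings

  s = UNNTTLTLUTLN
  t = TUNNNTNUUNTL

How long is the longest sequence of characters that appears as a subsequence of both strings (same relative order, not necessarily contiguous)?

Let dp[i][j] be the LCS length of the first i characters of s and the first j characters of t. dp[i][j] = dp[i-1][j-1]+1 when the i-th and j-th characters match, else max(dp[i-1][j], dp[i][j-1]).
    ·  T  U  N  N  N  T  N  U  U  N  T  L
 ·  0  0  0  0  0  0  0  0  0  0  0  0  0
 U  0  0  1  1  1  1  1  1  1  1  1  1  1
 N  0  0  1  2  2  2  2  2  2  2  2  2  2
 N  0  0  1  2  3  3  3  3  3  3  3  3  3
 T  0  1  1  2  3  3  4  4  4  4  4  4  4
 T  0  1  1  2  3  3  4  4  4  4  4  5  5
 L  0  1  1  2  3  3  4  4  4  4  4  5  6
 T  0  1  1  2  3  3  4  4  4  4  4  5  6
 L  0  1  1  2  3  3  4  4  4  4  4  5  6
 U  0  1  2  2  3  3  4  4  5  5  5  5  6
 T  0  1  2  2  3  3  4  4  5  5  5  6  6
 L  0  1  2  2  3  3  4  4  5  5  5  6  7
 N  0  1  2  3  3  4  4  5  5  5  6  6  7
dp[12][12] = 7. One LCS (by backtracking along matches): UNNTUTL.

7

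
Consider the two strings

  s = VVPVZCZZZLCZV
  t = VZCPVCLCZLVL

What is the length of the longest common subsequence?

8

One common subsequence of length 8: V at s[1]=t[1]; then P at s[3]=t[4]; then V at s[4]=t[5]; then C at s[6]=t[6]; then L at s[10]=t[7]; then C at s[11]=t[8]; then Z at s[12]=t[9]; then V at s[13]=t[11]. Since dp[13][12] = 8, nothing longer is possible.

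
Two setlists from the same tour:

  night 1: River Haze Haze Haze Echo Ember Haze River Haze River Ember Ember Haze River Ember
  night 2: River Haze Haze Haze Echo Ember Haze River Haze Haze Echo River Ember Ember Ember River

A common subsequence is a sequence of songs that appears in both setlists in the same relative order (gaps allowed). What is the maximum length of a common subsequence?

Pick River at night 1[1]=night 2[1], Haze at night 1[2]=night 2[2], Haze at night 1[3]=night 2[3], Haze at night 1[4]=night 2[4], Echo at night 1[5]=night 2[5], Ember at night 1[6]=night 2[6], Haze at night 1[7]=night 2[7], River at night 1[8]=night 2[8], Haze at night 1[9]=night 2[10], River at night 1[10]=night 2[12], Ember at night 1[11]=night 2[14], Ember at night 1[12]=night 2[15], River at night 1[14]=night 2[16]; all 13 songs appear in both, in order, and the DP table's final entry dp[15][16] is also 13, so no common subsequence is longer.

13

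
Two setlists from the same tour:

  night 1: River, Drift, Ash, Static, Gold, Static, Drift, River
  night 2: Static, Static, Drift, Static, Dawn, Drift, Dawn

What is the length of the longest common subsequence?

3

One common subsequence of length 3: Drift [2,3], Static [4,4], Drift [7,6], and the DP table's final entry dp[8][7] is also 3, so no common subsequence is longer.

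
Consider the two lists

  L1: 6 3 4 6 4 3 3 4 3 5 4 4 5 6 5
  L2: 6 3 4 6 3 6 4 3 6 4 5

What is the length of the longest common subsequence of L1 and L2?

Taking 6 [1,1], then 3 [2,2], then 4 [3,3], then 6 [4,4], then 3 [6,5], then 4 [8,7], then 3 [9,8], then 4 [12,10], then 5 [15,11] gives a common subsequence of length 9. dp[15][11] = 9 confirms this is the maximum.

9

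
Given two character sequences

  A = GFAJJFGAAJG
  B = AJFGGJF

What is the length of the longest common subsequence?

5

Let dp[i][j] be the LCS length of the first i characters of A and the first j characters of B. dp[i][j] = dp[i-1][j-1]+1 when the i-th and j-th characters match, else max(dp[i-1][j], dp[i][j-1]).
    ·  A  J  F  G  G  J  F
 ·  0  0  0  0  0  0  0  0
 G  0  0  0  0  1  1  1  1
 F  0  0  0  1  1  1  1  2
 A  0  1  1  1  1  1  1  2
 J  0  1  2  2  2  2  2  2
 J  0  1  2  2  2  2  3  3
 F  0  1  2  3  3  3  3  4
 G  0  1  2  3  4  4  4  4
 A  0  1  2  3  4  4  4  4
 A  0  1  2  3  4  4  4  4
 J  0  1  2  3  4  4  5  5
 G  0  1  2  3  4  5  5  5
dp[11][7] = 5. One LCS (by backtracking along matches): AJFGJ.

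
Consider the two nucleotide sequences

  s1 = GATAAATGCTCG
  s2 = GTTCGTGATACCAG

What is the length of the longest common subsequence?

7

Match G (s1 #1, s2 #7), A (s1 #2, s2 #8), T (s1 #3, s2 #9), A (s1 #6, s2 #10), C (s1 #9, s2 #11), C (s1 #11, s2 #12), G (s1 #12, s2 #14) — 7 bases in the same relative order in both. The LCS DP gives dp[12][14] = 7, so this is optimal.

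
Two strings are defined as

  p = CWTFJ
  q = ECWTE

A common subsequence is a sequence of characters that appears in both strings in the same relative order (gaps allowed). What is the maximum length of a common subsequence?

3

Taking C at p[1]=q[2], W at p[2]=q[3], T at p[3]=q[4] gives a common subsequence of length 3, and the DP table's final entry dp[5][5] is also 3, so no common subsequence is longer.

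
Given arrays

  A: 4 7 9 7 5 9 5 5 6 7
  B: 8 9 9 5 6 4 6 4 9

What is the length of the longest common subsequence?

4

Pick 9 [3,2] → 9 [6,3] → 5 [7,4] → 6 [9,7]; all 4 values appear in both, in order, and the DP table's final entry dp[10][9] is also 4, so no common subsequence is longer.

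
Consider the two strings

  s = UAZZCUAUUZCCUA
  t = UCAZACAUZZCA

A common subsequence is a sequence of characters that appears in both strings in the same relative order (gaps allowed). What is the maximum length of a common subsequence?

Match U at s[1]=t[1]; then A at s[2]=t[3]; then Z at s[3]=t[4]; then C at s[5]=t[6]; then A at s[7]=t[7]; then U at s[8]=t[8]; then Z at s[10]=t[10]; then C at s[12]=t[11]; then A at s[14]=t[12] — 9 characters in the same relative order in both. The LCS DP gives dp[14][12] = 9, so this is optimal.

9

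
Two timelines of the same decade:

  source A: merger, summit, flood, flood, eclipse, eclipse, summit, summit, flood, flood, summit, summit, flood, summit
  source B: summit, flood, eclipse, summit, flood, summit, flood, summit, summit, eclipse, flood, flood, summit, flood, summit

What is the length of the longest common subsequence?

Taking summit at source A[2]=source B[4] → flood at source A[3]=source B[5] → flood at source A[4]=source B[7] → summit at source A[7]=source B[8] → summit at source A[8]=source B[9] → flood at source A[9]=source B[11] → flood at source A[10]=source B[12] → summit at source A[12]=source B[13] → flood at source A[13]=source B[14] → summit at source A[14]=source B[15] gives a common subsequence of length 10, and the DP table's final entry dp[14][15] is also 10, so no common subsequence is longer.

10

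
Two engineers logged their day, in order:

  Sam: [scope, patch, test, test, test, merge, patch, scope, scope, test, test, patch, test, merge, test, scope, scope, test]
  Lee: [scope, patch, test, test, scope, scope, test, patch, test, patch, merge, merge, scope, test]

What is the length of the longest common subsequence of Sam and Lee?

12

Pick scope [1,1]; then patch [2,2]; then test [4,3]; then test [5,4]; then scope [8,5]; then scope [9,6]; then test [10,7]; then test [11,9]; then patch [12,10]; then merge [14,12]; then scope [17,13]; then test [18,14]; all 12 tasks appear in both, in order, and the DP table's final entry dp[18][14] is also 12, so no common subsequence is longer.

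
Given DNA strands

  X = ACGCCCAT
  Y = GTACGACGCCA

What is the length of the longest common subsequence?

Taking A (X #1, Y #3), then C (X #2, Y #4), then G (X #3, Y #5), then C (X #4, Y #7), then C (X #5, Y #9), then C (X #6, Y #10), then A (X #7, Y #11) gives a common subsequence of length 7, and the DP table's final entry dp[8][11] is also 7, so no common subsequence is longer.

7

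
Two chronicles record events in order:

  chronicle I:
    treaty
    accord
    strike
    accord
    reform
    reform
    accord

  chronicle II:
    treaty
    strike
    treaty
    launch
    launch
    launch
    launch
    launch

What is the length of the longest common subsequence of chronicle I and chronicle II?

One common subsequence of length 2: treaty [1,1] → strike [3,2]. The LCS DP gives dp[7][8] = 2, so this is optimal.

2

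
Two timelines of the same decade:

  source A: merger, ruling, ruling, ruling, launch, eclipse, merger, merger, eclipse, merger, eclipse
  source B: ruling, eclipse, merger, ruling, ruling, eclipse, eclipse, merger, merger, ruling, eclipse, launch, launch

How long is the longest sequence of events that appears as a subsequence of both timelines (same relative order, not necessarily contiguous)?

Pick merger at source A[1]=source B[3] → ruling at source A[2]=source B[4] → ruling at source A[3]=source B[5] → eclipse at source A[6]=source B[7] → merger at source A[7]=source B[8] → merger at source A[8]=source B[9] → eclipse at source A[9]=source B[11]; all 7 events appear in both, in order, and the DP table's final entry dp[11][13] is also 7, so no common subsequence is longer.

7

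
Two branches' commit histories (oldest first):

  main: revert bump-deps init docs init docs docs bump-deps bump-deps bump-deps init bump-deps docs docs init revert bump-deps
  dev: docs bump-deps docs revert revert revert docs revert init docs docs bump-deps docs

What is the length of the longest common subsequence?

7

Pick revert at main[1]=dev[6]; then docs at main[4]=dev[7]; then init at main[5]=dev[9]; then docs at main[6]=dev[10]; then docs at main[7]=dev[11]; then bump-deps at main[12]=dev[12]; then docs at main[14]=dev[13]; all 7 commits appear in both, in order. dp[17][13] = 7 confirms this is the maximum.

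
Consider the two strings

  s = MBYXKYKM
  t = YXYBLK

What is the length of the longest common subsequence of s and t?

4

Pick Y [3,1] → X [4,2] → Y [6,3] → K [7,6]; all 4 characters appear in both, in order. The LCS DP gives dp[8][6] = 4, so this is optimal.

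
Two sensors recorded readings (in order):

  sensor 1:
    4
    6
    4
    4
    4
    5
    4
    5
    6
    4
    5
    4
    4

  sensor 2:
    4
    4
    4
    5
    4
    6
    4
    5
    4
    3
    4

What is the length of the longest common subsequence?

10

One common subsequence of length 10: 4 (sensor 1 #3, sensor 2 #1), then 4 (sensor 1 #4, sensor 2 #2), then 4 (sensor 1 #5, sensor 2 #3), then 5 (sensor 1 #6, sensor 2 #4), then 4 (sensor 1 #7, sensor 2 #5), then 6 (sensor 1 #9, sensor 2 #6), then 4 (sensor 1 #10, sensor 2 #7), then 5 (sensor 1 #11, sensor 2 #8), then 4 (sensor 1 #12, sensor 2 #9), then 4 (sensor 1 #13, sensor 2 #11). dp[13][11] = 10 confirms this is the maximum.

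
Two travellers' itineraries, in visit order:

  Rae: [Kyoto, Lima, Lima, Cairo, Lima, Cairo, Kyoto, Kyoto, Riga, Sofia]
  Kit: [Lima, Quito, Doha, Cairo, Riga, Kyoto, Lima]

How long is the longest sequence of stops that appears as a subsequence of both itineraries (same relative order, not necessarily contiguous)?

Match Lima [2,1], then Cairo [4,4], then Lima [5,7] — 3 stops in the same relative order in both. dp[10][7] = 3 confirms this is the maximum.

3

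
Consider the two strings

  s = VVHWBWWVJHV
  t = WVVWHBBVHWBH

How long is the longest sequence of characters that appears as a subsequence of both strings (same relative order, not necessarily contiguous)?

6

Match V at s[1]=t[3]; then V at s[2]=t[8]; then H at s[3]=t[9]; then W at s[4]=t[10]; then B at s[5]=t[11]; then H at s[10]=t[12] — 6 characters in the same relative order in both. Since dp[11][12] = 6, nothing longer is possible.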